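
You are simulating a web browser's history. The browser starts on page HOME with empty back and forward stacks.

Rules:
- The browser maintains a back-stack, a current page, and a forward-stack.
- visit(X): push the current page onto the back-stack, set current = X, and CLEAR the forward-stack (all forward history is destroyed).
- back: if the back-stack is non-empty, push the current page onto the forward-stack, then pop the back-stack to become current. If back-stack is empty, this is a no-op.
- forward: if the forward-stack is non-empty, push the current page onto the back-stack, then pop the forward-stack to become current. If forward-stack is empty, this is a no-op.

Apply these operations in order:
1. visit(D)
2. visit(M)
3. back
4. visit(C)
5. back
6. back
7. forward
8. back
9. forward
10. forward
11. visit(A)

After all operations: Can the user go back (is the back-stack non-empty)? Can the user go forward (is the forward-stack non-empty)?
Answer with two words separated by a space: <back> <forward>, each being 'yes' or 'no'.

Answer: yes no

Derivation:
After 1 (visit(D)): cur=D back=1 fwd=0
After 2 (visit(M)): cur=M back=2 fwd=0
After 3 (back): cur=D back=1 fwd=1
After 4 (visit(C)): cur=C back=2 fwd=0
After 5 (back): cur=D back=1 fwd=1
After 6 (back): cur=HOME back=0 fwd=2
After 7 (forward): cur=D back=1 fwd=1
After 8 (back): cur=HOME back=0 fwd=2
After 9 (forward): cur=D back=1 fwd=1
After 10 (forward): cur=C back=2 fwd=0
After 11 (visit(A)): cur=A back=3 fwd=0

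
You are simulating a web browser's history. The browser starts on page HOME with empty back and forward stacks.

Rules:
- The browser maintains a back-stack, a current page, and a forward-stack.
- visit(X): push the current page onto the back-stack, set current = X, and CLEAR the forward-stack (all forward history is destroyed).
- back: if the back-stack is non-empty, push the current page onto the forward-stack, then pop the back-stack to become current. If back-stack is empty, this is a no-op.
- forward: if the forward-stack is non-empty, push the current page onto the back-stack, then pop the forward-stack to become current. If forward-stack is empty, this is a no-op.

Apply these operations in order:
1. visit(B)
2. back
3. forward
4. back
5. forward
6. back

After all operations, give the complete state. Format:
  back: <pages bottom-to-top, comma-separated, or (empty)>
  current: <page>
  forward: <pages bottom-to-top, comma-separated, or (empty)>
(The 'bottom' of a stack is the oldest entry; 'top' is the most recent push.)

After 1 (visit(B)): cur=B back=1 fwd=0
After 2 (back): cur=HOME back=0 fwd=1
After 3 (forward): cur=B back=1 fwd=0
After 4 (back): cur=HOME back=0 fwd=1
After 5 (forward): cur=B back=1 fwd=0
After 6 (back): cur=HOME back=0 fwd=1

Answer: back: (empty)
current: HOME
forward: B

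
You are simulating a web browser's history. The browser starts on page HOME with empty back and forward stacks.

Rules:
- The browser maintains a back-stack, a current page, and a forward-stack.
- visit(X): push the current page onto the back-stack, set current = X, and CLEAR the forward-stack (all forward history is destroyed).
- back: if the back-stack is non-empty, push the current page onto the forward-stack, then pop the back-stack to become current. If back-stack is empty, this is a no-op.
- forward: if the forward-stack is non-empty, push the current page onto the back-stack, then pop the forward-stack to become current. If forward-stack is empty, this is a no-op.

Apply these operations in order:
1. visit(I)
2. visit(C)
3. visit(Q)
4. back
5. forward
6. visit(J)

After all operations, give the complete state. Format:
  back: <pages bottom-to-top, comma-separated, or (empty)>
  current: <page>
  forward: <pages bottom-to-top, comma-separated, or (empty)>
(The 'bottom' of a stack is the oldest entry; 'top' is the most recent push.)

Answer: back: HOME,I,C,Q
current: J
forward: (empty)

Derivation:
After 1 (visit(I)): cur=I back=1 fwd=0
After 2 (visit(C)): cur=C back=2 fwd=0
After 3 (visit(Q)): cur=Q back=3 fwd=0
After 4 (back): cur=C back=2 fwd=1
After 5 (forward): cur=Q back=3 fwd=0
After 6 (visit(J)): cur=J back=4 fwd=0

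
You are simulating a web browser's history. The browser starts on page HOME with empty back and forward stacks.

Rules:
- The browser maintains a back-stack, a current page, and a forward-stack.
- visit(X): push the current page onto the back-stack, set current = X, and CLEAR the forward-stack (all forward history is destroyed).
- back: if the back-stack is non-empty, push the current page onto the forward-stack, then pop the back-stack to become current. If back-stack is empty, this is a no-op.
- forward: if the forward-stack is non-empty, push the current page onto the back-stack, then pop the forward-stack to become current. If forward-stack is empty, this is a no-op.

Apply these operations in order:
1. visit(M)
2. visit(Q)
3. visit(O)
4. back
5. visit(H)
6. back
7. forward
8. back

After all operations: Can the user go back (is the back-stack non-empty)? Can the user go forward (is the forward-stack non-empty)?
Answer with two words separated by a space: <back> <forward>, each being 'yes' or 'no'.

Answer: yes yes

Derivation:
After 1 (visit(M)): cur=M back=1 fwd=0
After 2 (visit(Q)): cur=Q back=2 fwd=0
After 3 (visit(O)): cur=O back=3 fwd=0
After 4 (back): cur=Q back=2 fwd=1
After 5 (visit(H)): cur=H back=3 fwd=0
After 6 (back): cur=Q back=2 fwd=1
After 7 (forward): cur=H back=3 fwd=0
After 8 (back): cur=Q back=2 fwd=1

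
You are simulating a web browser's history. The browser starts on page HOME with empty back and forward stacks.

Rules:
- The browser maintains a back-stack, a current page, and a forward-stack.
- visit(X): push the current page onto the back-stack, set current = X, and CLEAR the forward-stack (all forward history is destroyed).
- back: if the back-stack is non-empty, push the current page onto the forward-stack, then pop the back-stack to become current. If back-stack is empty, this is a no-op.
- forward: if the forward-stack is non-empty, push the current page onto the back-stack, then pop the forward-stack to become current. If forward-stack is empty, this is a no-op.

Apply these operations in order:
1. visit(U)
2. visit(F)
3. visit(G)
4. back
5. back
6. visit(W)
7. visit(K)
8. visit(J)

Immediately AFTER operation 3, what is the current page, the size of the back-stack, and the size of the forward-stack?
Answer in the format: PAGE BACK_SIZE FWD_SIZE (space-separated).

After 1 (visit(U)): cur=U back=1 fwd=0
After 2 (visit(F)): cur=F back=2 fwd=0
After 3 (visit(G)): cur=G back=3 fwd=0

G 3 0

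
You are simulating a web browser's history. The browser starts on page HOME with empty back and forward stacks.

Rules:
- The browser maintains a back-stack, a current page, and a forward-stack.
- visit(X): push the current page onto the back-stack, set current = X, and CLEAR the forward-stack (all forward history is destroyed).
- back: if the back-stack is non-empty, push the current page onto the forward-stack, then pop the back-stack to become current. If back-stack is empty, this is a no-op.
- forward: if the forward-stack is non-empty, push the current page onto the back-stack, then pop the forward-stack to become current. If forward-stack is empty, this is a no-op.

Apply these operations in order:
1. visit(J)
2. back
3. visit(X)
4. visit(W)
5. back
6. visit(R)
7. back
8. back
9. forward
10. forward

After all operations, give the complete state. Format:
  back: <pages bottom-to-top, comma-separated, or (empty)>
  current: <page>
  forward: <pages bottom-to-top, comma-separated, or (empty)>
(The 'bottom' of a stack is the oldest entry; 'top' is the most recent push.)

Answer: back: HOME,X
current: R
forward: (empty)

Derivation:
After 1 (visit(J)): cur=J back=1 fwd=0
After 2 (back): cur=HOME back=0 fwd=1
After 3 (visit(X)): cur=X back=1 fwd=0
After 4 (visit(W)): cur=W back=2 fwd=0
After 5 (back): cur=X back=1 fwd=1
After 6 (visit(R)): cur=R back=2 fwd=0
After 7 (back): cur=X back=1 fwd=1
After 8 (back): cur=HOME back=0 fwd=2
After 9 (forward): cur=X back=1 fwd=1
After 10 (forward): cur=R back=2 fwd=0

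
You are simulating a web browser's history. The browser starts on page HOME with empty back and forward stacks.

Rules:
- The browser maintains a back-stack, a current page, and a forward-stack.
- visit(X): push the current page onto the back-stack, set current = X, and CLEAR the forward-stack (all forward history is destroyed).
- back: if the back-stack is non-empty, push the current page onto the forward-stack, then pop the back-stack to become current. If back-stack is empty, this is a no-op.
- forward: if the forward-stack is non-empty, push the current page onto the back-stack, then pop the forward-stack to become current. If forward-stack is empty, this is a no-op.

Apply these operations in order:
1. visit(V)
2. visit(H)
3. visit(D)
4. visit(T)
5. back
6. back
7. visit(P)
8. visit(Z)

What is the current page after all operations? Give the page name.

Answer: Z

Derivation:
After 1 (visit(V)): cur=V back=1 fwd=0
After 2 (visit(H)): cur=H back=2 fwd=0
After 3 (visit(D)): cur=D back=3 fwd=0
After 4 (visit(T)): cur=T back=4 fwd=0
After 5 (back): cur=D back=3 fwd=1
After 6 (back): cur=H back=2 fwd=2
After 7 (visit(P)): cur=P back=3 fwd=0
After 8 (visit(Z)): cur=Z back=4 fwd=0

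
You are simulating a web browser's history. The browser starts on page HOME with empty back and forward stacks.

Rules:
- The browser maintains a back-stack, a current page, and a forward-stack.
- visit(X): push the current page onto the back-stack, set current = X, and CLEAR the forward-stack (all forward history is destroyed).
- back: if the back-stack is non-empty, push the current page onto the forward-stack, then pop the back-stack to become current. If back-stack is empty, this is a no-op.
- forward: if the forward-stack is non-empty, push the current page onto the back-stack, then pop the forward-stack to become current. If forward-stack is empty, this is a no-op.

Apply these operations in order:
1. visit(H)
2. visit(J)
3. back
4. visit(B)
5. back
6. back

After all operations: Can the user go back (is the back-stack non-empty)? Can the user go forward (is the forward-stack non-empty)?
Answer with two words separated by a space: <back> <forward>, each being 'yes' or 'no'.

After 1 (visit(H)): cur=H back=1 fwd=0
After 2 (visit(J)): cur=J back=2 fwd=0
After 3 (back): cur=H back=1 fwd=1
After 4 (visit(B)): cur=B back=2 fwd=0
After 5 (back): cur=H back=1 fwd=1
After 6 (back): cur=HOME back=0 fwd=2

Answer: no yes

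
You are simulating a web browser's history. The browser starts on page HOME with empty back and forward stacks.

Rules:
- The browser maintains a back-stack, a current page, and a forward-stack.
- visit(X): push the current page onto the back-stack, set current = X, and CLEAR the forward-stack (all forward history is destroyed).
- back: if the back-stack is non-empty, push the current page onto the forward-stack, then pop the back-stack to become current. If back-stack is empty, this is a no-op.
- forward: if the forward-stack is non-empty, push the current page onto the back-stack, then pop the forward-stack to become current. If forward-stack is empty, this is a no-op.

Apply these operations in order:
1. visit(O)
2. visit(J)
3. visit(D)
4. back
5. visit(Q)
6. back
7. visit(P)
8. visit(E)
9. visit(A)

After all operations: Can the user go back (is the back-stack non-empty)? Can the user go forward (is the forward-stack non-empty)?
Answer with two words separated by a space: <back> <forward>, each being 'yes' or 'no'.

After 1 (visit(O)): cur=O back=1 fwd=0
After 2 (visit(J)): cur=J back=2 fwd=0
After 3 (visit(D)): cur=D back=3 fwd=0
After 4 (back): cur=J back=2 fwd=1
After 5 (visit(Q)): cur=Q back=3 fwd=0
After 6 (back): cur=J back=2 fwd=1
After 7 (visit(P)): cur=P back=3 fwd=0
After 8 (visit(E)): cur=E back=4 fwd=0
After 9 (visit(A)): cur=A back=5 fwd=0

Answer: yes no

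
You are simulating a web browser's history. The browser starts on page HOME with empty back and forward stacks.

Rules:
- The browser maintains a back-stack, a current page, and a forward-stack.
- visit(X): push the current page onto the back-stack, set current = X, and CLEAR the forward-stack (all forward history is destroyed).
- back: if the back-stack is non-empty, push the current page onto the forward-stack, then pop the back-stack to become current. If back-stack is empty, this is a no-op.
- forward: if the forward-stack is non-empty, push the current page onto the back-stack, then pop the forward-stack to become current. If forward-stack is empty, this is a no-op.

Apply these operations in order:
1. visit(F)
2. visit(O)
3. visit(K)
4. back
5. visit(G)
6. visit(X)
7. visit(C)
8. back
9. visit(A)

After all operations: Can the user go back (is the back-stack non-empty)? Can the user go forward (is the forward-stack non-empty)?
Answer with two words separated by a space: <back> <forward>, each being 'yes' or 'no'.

After 1 (visit(F)): cur=F back=1 fwd=0
After 2 (visit(O)): cur=O back=2 fwd=0
After 3 (visit(K)): cur=K back=3 fwd=0
After 4 (back): cur=O back=2 fwd=1
After 5 (visit(G)): cur=G back=3 fwd=0
After 6 (visit(X)): cur=X back=4 fwd=0
After 7 (visit(C)): cur=C back=5 fwd=0
After 8 (back): cur=X back=4 fwd=1
After 9 (visit(A)): cur=A back=5 fwd=0

Answer: yes no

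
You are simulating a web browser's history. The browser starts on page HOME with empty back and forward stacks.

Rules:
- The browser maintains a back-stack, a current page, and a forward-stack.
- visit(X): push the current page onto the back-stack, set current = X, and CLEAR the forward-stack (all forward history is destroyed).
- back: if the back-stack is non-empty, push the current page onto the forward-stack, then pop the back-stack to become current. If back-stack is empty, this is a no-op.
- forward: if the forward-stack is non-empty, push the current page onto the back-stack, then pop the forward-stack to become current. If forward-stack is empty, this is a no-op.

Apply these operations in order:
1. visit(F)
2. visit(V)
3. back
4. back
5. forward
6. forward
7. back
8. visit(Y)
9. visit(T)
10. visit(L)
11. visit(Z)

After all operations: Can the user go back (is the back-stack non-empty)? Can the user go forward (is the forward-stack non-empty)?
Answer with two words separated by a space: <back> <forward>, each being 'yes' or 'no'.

Answer: yes no

Derivation:
After 1 (visit(F)): cur=F back=1 fwd=0
After 2 (visit(V)): cur=V back=2 fwd=0
After 3 (back): cur=F back=1 fwd=1
After 4 (back): cur=HOME back=0 fwd=2
After 5 (forward): cur=F back=1 fwd=1
After 6 (forward): cur=V back=2 fwd=0
After 7 (back): cur=F back=1 fwd=1
After 8 (visit(Y)): cur=Y back=2 fwd=0
After 9 (visit(T)): cur=T back=3 fwd=0
After 10 (visit(L)): cur=L back=4 fwd=0
After 11 (visit(Z)): cur=Z back=5 fwd=0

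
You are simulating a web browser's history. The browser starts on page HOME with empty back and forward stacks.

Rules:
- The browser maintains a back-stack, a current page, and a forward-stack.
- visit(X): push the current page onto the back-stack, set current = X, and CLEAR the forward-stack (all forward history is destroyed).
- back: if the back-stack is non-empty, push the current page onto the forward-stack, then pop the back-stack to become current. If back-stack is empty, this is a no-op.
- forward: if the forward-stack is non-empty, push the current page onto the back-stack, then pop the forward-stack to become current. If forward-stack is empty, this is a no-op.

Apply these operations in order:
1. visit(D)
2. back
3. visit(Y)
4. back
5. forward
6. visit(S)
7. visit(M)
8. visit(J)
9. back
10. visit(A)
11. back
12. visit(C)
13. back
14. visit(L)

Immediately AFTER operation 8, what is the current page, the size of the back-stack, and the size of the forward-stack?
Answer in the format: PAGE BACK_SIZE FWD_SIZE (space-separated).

After 1 (visit(D)): cur=D back=1 fwd=0
After 2 (back): cur=HOME back=0 fwd=1
After 3 (visit(Y)): cur=Y back=1 fwd=0
After 4 (back): cur=HOME back=0 fwd=1
After 5 (forward): cur=Y back=1 fwd=0
After 6 (visit(S)): cur=S back=2 fwd=0
After 7 (visit(M)): cur=M back=3 fwd=0
After 8 (visit(J)): cur=J back=4 fwd=0

J 4 0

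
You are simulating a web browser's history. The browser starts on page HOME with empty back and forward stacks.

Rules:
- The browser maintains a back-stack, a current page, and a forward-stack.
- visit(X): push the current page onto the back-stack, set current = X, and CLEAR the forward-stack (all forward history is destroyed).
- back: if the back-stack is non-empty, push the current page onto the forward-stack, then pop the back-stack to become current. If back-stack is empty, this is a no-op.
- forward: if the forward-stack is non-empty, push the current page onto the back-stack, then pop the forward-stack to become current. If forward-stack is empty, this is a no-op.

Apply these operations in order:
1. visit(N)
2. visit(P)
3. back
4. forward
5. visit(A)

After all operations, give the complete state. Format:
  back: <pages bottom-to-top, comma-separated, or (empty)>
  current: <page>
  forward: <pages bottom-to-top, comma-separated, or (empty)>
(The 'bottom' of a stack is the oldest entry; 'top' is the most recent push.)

Answer: back: HOME,N,P
current: A
forward: (empty)

Derivation:
After 1 (visit(N)): cur=N back=1 fwd=0
After 2 (visit(P)): cur=P back=2 fwd=0
After 3 (back): cur=N back=1 fwd=1
After 4 (forward): cur=P back=2 fwd=0
After 5 (visit(A)): cur=A back=3 fwd=0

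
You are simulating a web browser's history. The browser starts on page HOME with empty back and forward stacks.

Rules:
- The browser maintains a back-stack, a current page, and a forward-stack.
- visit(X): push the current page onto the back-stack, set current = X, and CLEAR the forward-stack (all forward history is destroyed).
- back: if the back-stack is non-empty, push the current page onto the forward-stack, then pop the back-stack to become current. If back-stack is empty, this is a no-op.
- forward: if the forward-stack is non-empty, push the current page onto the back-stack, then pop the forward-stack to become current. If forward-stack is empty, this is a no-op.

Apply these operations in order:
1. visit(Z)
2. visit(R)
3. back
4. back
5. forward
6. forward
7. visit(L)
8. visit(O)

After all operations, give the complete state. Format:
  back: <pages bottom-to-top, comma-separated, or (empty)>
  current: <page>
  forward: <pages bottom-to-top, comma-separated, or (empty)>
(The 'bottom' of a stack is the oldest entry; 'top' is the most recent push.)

Answer: back: HOME,Z,R,L
current: O
forward: (empty)

Derivation:
After 1 (visit(Z)): cur=Z back=1 fwd=0
After 2 (visit(R)): cur=R back=2 fwd=0
After 3 (back): cur=Z back=1 fwd=1
After 4 (back): cur=HOME back=0 fwd=2
After 5 (forward): cur=Z back=1 fwd=1
After 6 (forward): cur=R back=2 fwd=0
After 7 (visit(L)): cur=L back=3 fwd=0
After 8 (visit(O)): cur=O back=4 fwd=0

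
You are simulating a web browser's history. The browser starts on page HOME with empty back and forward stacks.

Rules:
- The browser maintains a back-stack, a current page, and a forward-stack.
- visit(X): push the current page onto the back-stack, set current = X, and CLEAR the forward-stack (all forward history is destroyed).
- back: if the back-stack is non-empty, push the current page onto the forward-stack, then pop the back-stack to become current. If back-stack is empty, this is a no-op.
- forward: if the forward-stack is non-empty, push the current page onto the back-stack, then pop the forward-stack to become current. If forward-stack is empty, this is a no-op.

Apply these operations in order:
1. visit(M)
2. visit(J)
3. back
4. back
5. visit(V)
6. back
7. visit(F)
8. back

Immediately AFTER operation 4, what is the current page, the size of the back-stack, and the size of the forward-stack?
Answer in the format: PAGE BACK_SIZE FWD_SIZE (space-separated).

After 1 (visit(M)): cur=M back=1 fwd=0
After 2 (visit(J)): cur=J back=2 fwd=0
After 3 (back): cur=M back=1 fwd=1
After 4 (back): cur=HOME back=0 fwd=2

HOME 0 2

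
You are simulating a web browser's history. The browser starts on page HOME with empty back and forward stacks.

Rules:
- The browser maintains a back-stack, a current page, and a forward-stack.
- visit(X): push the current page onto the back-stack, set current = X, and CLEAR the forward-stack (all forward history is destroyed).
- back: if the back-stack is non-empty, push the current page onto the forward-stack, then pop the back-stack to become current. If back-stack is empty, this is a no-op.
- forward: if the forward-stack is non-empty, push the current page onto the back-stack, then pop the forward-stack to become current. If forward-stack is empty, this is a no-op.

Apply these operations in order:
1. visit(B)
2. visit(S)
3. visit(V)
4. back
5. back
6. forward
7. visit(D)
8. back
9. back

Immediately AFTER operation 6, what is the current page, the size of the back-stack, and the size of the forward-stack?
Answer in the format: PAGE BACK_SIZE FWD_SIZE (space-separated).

After 1 (visit(B)): cur=B back=1 fwd=0
After 2 (visit(S)): cur=S back=2 fwd=0
After 3 (visit(V)): cur=V back=3 fwd=0
After 4 (back): cur=S back=2 fwd=1
After 5 (back): cur=B back=1 fwd=2
After 6 (forward): cur=S back=2 fwd=1

S 2 1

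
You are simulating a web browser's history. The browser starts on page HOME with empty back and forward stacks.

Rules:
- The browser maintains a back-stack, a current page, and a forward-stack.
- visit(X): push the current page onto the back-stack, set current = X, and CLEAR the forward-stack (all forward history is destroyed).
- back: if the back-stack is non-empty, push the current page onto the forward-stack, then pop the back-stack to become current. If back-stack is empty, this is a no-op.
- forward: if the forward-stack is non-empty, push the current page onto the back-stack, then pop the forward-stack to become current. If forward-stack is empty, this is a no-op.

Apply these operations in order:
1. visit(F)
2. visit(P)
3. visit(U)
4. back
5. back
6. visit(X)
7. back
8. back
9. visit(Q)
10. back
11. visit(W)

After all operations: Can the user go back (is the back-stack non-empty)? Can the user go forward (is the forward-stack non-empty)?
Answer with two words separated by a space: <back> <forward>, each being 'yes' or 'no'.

Answer: yes no

Derivation:
After 1 (visit(F)): cur=F back=1 fwd=0
After 2 (visit(P)): cur=P back=2 fwd=0
After 3 (visit(U)): cur=U back=3 fwd=0
After 4 (back): cur=P back=2 fwd=1
After 5 (back): cur=F back=1 fwd=2
After 6 (visit(X)): cur=X back=2 fwd=0
After 7 (back): cur=F back=1 fwd=1
After 8 (back): cur=HOME back=0 fwd=2
After 9 (visit(Q)): cur=Q back=1 fwd=0
After 10 (back): cur=HOME back=0 fwd=1
After 11 (visit(W)): cur=W back=1 fwd=0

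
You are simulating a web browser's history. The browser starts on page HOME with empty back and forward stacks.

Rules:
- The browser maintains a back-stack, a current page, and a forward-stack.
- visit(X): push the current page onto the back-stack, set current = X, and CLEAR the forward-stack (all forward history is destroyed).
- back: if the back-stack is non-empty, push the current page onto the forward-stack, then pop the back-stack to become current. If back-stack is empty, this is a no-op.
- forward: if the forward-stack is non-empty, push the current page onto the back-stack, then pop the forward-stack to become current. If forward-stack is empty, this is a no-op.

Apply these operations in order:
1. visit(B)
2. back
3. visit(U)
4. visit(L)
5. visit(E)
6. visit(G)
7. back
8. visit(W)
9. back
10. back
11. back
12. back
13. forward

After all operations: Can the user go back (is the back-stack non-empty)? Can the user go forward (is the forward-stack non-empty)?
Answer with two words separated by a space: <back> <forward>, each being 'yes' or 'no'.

Answer: yes yes

Derivation:
After 1 (visit(B)): cur=B back=1 fwd=0
After 2 (back): cur=HOME back=0 fwd=1
After 3 (visit(U)): cur=U back=1 fwd=0
After 4 (visit(L)): cur=L back=2 fwd=0
After 5 (visit(E)): cur=E back=3 fwd=0
After 6 (visit(G)): cur=G back=4 fwd=0
After 7 (back): cur=E back=3 fwd=1
After 8 (visit(W)): cur=W back=4 fwd=0
After 9 (back): cur=E back=3 fwd=1
After 10 (back): cur=L back=2 fwd=2
After 11 (back): cur=U back=1 fwd=3
After 12 (back): cur=HOME back=0 fwd=4
After 13 (forward): cur=U back=1 fwd=3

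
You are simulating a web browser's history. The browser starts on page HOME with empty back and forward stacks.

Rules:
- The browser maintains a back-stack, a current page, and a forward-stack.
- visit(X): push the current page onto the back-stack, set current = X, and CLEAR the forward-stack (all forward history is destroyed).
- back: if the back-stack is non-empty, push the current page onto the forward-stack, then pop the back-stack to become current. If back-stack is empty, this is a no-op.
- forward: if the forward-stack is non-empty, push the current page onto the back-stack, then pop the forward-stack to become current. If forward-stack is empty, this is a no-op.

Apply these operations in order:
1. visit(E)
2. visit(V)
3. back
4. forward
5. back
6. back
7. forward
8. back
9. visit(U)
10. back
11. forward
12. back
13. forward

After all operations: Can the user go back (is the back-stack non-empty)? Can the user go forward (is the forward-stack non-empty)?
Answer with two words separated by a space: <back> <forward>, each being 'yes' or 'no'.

After 1 (visit(E)): cur=E back=1 fwd=0
After 2 (visit(V)): cur=V back=2 fwd=0
After 3 (back): cur=E back=1 fwd=1
After 4 (forward): cur=V back=2 fwd=0
After 5 (back): cur=E back=1 fwd=1
After 6 (back): cur=HOME back=0 fwd=2
After 7 (forward): cur=E back=1 fwd=1
After 8 (back): cur=HOME back=0 fwd=2
After 9 (visit(U)): cur=U back=1 fwd=0
After 10 (back): cur=HOME back=0 fwd=1
After 11 (forward): cur=U back=1 fwd=0
After 12 (back): cur=HOME back=0 fwd=1
After 13 (forward): cur=U back=1 fwd=0

Answer: yes no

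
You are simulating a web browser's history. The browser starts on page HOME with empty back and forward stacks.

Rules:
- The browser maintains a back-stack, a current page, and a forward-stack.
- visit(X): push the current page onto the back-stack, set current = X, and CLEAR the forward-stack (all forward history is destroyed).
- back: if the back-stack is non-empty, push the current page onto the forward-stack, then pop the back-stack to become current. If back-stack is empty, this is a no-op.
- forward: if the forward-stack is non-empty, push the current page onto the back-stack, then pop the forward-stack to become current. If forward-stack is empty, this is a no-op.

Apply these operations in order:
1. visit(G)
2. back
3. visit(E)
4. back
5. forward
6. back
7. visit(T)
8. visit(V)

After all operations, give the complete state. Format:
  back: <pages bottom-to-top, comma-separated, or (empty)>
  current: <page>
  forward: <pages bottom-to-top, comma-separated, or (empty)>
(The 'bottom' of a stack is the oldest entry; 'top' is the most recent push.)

Answer: back: HOME,T
current: V
forward: (empty)

Derivation:
After 1 (visit(G)): cur=G back=1 fwd=0
After 2 (back): cur=HOME back=0 fwd=1
After 3 (visit(E)): cur=E back=1 fwd=0
After 4 (back): cur=HOME back=0 fwd=1
After 5 (forward): cur=E back=1 fwd=0
After 6 (back): cur=HOME back=0 fwd=1
After 7 (visit(T)): cur=T back=1 fwd=0
After 8 (visit(V)): cur=V back=2 fwd=0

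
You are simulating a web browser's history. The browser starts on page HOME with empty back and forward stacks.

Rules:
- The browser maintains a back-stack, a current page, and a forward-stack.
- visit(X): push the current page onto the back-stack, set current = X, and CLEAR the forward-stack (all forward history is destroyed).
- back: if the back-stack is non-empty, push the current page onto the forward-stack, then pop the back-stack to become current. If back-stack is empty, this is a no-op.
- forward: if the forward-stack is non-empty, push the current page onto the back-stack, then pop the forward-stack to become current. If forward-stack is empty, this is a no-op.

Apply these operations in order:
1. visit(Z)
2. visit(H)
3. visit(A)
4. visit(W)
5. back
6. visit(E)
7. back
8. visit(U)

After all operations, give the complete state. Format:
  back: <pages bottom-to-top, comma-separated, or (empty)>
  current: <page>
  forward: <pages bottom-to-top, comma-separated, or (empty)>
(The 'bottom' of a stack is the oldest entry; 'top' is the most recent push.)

Answer: back: HOME,Z,H,A
current: U
forward: (empty)

Derivation:
After 1 (visit(Z)): cur=Z back=1 fwd=0
After 2 (visit(H)): cur=H back=2 fwd=0
After 3 (visit(A)): cur=A back=3 fwd=0
After 4 (visit(W)): cur=W back=4 fwd=0
After 5 (back): cur=A back=3 fwd=1
After 6 (visit(E)): cur=E back=4 fwd=0
After 7 (back): cur=A back=3 fwd=1
After 8 (visit(U)): cur=U back=4 fwd=0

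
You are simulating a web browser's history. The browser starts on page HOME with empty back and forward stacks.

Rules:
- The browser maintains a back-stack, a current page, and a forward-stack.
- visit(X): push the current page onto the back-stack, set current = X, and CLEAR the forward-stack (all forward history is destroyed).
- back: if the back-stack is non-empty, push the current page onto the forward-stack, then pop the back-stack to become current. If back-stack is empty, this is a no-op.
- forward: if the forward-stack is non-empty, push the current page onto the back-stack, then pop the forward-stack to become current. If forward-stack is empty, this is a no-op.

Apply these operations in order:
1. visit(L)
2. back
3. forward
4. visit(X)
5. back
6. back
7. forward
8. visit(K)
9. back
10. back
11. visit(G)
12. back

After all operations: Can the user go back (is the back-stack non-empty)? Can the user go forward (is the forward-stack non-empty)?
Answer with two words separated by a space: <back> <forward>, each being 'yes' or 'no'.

Answer: no yes

Derivation:
After 1 (visit(L)): cur=L back=1 fwd=0
After 2 (back): cur=HOME back=0 fwd=1
After 3 (forward): cur=L back=1 fwd=0
After 4 (visit(X)): cur=X back=2 fwd=0
After 5 (back): cur=L back=1 fwd=1
After 6 (back): cur=HOME back=0 fwd=2
After 7 (forward): cur=L back=1 fwd=1
After 8 (visit(K)): cur=K back=2 fwd=0
After 9 (back): cur=L back=1 fwd=1
After 10 (back): cur=HOME back=0 fwd=2
After 11 (visit(G)): cur=G back=1 fwd=0
After 12 (back): cur=HOME back=0 fwd=1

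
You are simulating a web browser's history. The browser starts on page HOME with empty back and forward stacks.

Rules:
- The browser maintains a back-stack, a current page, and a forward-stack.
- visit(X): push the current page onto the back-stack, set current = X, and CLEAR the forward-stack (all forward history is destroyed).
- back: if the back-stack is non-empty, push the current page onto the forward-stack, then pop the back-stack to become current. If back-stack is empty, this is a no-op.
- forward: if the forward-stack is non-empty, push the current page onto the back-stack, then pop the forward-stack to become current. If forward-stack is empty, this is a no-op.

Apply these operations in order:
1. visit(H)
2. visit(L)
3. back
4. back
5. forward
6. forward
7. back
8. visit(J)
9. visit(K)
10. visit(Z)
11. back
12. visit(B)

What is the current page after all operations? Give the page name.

After 1 (visit(H)): cur=H back=1 fwd=0
After 2 (visit(L)): cur=L back=2 fwd=0
After 3 (back): cur=H back=1 fwd=1
After 4 (back): cur=HOME back=0 fwd=2
After 5 (forward): cur=H back=1 fwd=1
After 6 (forward): cur=L back=2 fwd=0
After 7 (back): cur=H back=1 fwd=1
After 8 (visit(J)): cur=J back=2 fwd=0
After 9 (visit(K)): cur=K back=3 fwd=0
After 10 (visit(Z)): cur=Z back=4 fwd=0
After 11 (back): cur=K back=3 fwd=1
After 12 (visit(B)): cur=B back=4 fwd=0

Answer: B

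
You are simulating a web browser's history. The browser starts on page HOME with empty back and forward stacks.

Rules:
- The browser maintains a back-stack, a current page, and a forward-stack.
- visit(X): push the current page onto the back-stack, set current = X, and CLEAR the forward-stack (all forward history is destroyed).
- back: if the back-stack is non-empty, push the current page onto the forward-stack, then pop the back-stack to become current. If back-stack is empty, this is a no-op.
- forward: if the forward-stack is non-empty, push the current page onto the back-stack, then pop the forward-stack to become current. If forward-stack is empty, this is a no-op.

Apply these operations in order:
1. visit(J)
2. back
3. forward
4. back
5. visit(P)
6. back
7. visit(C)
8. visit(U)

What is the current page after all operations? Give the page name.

After 1 (visit(J)): cur=J back=1 fwd=0
After 2 (back): cur=HOME back=0 fwd=1
After 3 (forward): cur=J back=1 fwd=0
After 4 (back): cur=HOME back=0 fwd=1
After 5 (visit(P)): cur=P back=1 fwd=0
After 6 (back): cur=HOME back=0 fwd=1
After 7 (visit(C)): cur=C back=1 fwd=0
After 8 (visit(U)): cur=U back=2 fwd=0

Answer: U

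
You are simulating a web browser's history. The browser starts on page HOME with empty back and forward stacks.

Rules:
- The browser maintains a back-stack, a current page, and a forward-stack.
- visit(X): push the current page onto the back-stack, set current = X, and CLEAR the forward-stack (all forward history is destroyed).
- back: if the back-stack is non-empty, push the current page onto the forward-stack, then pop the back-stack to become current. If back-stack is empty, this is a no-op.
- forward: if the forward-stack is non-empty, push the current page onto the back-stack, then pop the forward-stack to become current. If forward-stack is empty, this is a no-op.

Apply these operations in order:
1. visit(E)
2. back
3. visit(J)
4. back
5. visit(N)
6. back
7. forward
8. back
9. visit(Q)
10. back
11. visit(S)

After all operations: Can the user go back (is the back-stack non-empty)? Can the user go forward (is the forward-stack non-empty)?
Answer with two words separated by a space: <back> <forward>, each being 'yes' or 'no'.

Answer: yes no

Derivation:
After 1 (visit(E)): cur=E back=1 fwd=0
After 2 (back): cur=HOME back=0 fwd=1
After 3 (visit(J)): cur=J back=1 fwd=0
After 4 (back): cur=HOME back=0 fwd=1
After 5 (visit(N)): cur=N back=1 fwd=0
After 6 (back): cur=HOME back=0 fwd=1
After 7 (forward): cur=N back=1 fwd=0
After 8 (back): cur=HOME back=0 fwd=1
After 9 (visit(Q)): cur=Q back=1 fwd=0
After 10 (back): cur=HOME back=0 fwd=1
After 11 (visit(S)): cur=S back=1 fwd=0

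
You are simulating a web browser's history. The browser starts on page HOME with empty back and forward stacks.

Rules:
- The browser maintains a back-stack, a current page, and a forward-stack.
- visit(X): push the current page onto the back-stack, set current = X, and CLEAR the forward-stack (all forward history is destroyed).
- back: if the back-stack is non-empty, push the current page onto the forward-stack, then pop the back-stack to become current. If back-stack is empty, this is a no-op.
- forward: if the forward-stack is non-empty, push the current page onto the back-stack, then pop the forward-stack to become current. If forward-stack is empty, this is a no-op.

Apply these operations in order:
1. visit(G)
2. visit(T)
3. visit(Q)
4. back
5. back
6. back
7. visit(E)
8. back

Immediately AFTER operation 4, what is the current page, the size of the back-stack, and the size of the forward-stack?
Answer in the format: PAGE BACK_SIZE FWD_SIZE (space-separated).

After 1 (visit(G)): cur=G back=1 fwd=0
After 2 (visit(T)): cur=T back=2 fwd=0
After 3 (visit(Q)): cur=Q back=3 fwd=0
After 4 (back): cur=T back=2 fwd=1

T 2 1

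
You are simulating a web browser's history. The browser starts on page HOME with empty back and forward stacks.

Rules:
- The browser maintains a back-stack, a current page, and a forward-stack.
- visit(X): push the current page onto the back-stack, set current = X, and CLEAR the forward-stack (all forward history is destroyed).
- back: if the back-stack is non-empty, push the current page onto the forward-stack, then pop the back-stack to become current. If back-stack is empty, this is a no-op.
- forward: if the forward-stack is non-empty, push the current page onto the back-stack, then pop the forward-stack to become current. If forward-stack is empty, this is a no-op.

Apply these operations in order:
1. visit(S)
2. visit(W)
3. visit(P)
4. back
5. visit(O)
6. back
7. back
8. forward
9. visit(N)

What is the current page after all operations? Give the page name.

Answer: N

Derivation:
After 1 (visit(S)): cur=S back=1 fwd=0
After 2 (visit(W)): cur=W back=2 fwd=0
After 3 (visit(P)): cur=P back=3 fwd=0
After 4 (back): cur=W back=2 fwd=1
After 5 (visit(O)): cur=O back=3 fwd=0
After 6 (back): cur=W back=2 fwd=1
After 7 (back): cur=S back=1 fwd=2
After 8 (forward): cur=W back=2 fwd=1
After 9 (visit(N)): cur=N back=3 fwd=0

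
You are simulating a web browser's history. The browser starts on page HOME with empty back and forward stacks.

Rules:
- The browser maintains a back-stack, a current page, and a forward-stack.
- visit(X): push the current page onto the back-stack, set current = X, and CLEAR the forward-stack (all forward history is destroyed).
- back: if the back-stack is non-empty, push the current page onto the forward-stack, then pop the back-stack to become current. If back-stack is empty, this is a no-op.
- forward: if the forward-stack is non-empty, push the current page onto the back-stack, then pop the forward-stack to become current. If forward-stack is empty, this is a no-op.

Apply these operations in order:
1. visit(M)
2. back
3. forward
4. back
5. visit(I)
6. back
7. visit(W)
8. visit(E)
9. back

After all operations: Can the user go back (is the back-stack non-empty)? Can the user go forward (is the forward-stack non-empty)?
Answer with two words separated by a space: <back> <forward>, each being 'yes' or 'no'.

Answer: yes yes

Derivation:
After 1 (visit(M)): cur=M back=1 fwd=0
After 2 (back): cur=HOME back=0 fwd=1
After 3 (forward): cur=M back=1 fwd=0
After 4 (back): cur=HOME back=0 fwd=1
After 5 (visit(I)): cur=I back=1 fwd=0
After 6 (back): cur=HOME back=0 fwd=1
After 7 (visit(W)): cur=W back=1 fwd=0
After 8 (visit(E)): cur=E back=2 fwd=0
After 9 (back): cur=W back=1 fwd=1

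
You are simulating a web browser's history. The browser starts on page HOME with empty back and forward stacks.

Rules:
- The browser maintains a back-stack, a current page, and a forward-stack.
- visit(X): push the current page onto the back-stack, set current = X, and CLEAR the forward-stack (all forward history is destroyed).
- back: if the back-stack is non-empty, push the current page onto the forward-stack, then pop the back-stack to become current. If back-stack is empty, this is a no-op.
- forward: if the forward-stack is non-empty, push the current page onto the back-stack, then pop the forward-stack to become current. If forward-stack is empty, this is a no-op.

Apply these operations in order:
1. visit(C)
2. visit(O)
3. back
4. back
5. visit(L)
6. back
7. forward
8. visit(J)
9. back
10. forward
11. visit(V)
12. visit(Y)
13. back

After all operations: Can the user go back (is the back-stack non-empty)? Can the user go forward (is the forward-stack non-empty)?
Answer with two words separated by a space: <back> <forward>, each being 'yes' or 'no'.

After 1 (visit(C)): cur=C back=1 fwd=0
After 2 (visit(O)): cur=O back=2 fwd=0
After 3 (back): cur=C back=1 fwd=1
After 4 (back): cur=HOME back=0 fwd=2
After 5 (visit(L)): cur=L back=1 fwd=0
After 6 (back): cur=HOME back=0 fwd=1
After 7 (forward): cur=L back=1 fwd=0
After 8 (visit(J)): cur=J back=2 fwd=0
After 9 (back): cur=L back=1 fwd=1
After 10 (forward): cur=J back=2 fwd=0
After 11 (visit(V)): cur=V back=3 fwd=0
After 12 (visit(Y)): cur=Y back=4 fwd=0
After 13 (back): cur=V back=3 fwd=1

Answer: yes yes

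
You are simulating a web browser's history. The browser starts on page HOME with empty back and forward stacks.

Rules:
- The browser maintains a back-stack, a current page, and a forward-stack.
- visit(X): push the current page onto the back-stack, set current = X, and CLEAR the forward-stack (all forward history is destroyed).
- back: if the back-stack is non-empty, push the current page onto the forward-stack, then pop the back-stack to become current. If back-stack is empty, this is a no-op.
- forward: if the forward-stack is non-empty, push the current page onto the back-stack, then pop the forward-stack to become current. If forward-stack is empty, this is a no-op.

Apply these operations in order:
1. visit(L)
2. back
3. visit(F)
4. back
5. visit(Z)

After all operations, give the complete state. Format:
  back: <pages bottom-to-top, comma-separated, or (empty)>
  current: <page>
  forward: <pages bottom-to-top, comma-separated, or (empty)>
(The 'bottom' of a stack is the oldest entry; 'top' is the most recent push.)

After 1 (visit(L)): cur=L back=1 fwd=0
After 2 (back): cur=HOME back=0 fwd=1
After 3 (visit(F)): cur=F back=1 fwd=0
After 4 (back): cur=HOME back=0 fwd=1
After 5 (visit(Z)): cur=Z back=1 fwd=0

Answer: back: HOME
current: Z
forward: (empty)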